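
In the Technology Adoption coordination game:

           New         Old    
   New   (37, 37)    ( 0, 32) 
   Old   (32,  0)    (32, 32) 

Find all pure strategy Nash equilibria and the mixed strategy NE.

Pure NE: (New, New) and (Old, Old); Mixed NE: p = 0.8649, q = 0.8649

Work:
Check pure NE:
(New, New): (37, 37) - no unilateral deviation beneficial
(Old, Old): (32, 32) - no unilateral deviation beneficial
Mixed NE: P1 plays New with p = 0.8649, P2 plays New with q = 0.8649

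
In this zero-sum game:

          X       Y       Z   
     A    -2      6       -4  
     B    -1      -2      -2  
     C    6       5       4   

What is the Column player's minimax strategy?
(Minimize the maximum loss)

Column should play Z, value = 4

Work:
Column player minimizes Row's maximum payoff:
Column X: max payoff to Row = 6
Column Y: max payoff to Row = 6
Column Z: max payoff to Row = 4
Minimum is 4, achieved by column Z.
Minimax strategy: Z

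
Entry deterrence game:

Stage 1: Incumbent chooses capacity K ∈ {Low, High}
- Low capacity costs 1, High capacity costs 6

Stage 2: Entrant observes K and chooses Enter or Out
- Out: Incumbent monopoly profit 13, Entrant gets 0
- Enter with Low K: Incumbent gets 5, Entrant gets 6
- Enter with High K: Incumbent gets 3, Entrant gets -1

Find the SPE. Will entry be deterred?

SPE: (High, Enter|Low, Out|High); Entry deterred. Incumbent net profit = 7

Work:
After Low K: Entrant enters (6 > 0)
After High K: Entrant stays out (-1 < 0)
Incumbent: Low → 5−1=4, High → 13−6=7
Incumbent chooses High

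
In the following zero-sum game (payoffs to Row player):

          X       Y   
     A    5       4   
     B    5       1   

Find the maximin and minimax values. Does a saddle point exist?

Maximin = 4, Minimax = 4, Saddle: True

Work:
Row minimums: [4, 1] → maximin = 4
Column maximums: [5, 4] → minimax = 4
Saddle point exists! Game value = 4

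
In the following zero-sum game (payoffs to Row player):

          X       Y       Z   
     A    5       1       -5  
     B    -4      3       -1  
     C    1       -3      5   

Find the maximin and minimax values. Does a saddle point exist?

Maximin = -3, Minimax = 3, Saddle: False

Work:
Row minimums: [-5, -4, -3] → maximin = -3
Column maximums: [5, 3, 5] → minimax = 3
No saddle point (maximin ≠ minimax). Mixed strategy needed.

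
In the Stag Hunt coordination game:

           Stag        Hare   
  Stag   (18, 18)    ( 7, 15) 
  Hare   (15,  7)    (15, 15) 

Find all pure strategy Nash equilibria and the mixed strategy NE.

Pure NE: (Stag, Stag) and (Hare, Hare); Mixed NE: p = 0.7273, q = 0.7273

Work:
Check pure NE:
(Stag, Stag): (18, 18) - no unilateral deviation beneficial
(Hare, Hare): (15, 15) - no unilateral deviation beneficial
Mixed NE: P1 plays Stag with p = 0.7273, P2 plays Stag with q = 0.7273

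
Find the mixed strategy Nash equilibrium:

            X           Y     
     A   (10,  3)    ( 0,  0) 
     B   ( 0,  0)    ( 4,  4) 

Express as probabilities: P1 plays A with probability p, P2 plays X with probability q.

p = 0.5714, q = 0.2857

Work:
Find probabilities that make opponent indifferent:
P2 chooses q to make P1 indifferent between A and B
P1 chooses p to make P2 indifferent between X and Y
Mixed NE: P1 plays (A: 0.5714, B: 0.4286), P2 plays (X: 0.2857, Y: 0.7143)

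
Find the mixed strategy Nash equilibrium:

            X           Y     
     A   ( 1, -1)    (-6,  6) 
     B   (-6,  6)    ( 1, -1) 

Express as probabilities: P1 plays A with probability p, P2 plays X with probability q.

p = 0.5, q = 0.5

Work:
Find probabilities that make opponent indifferent:
P2 chooses q to make P1 indifferent between A and B
P1 chooses p to make P2 indifferent between X and Y
Mixed NE: P1 plays (A: 0.5, B: 0.5), P2 plays (X: 0.5, Y: 0.5)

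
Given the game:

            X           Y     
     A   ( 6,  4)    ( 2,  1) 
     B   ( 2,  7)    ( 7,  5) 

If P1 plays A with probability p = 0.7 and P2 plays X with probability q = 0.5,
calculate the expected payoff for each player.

E[P1] = 4.15, E[P2] = 3.55

Work:
E[P1] = p·q·π₁(A,X) + p·(1-q)·π₁(A,Y) + (1-p)·q·π₁(B,X) + (1-p)·(1-q)·π₁(B,Y)
= 0.7·0.5·6 + 0.7·0.5·2 + 0.3·0.5·2 + 0.3·0.5·7
= 4.15

E[P2] = 3.55 (similar calculation)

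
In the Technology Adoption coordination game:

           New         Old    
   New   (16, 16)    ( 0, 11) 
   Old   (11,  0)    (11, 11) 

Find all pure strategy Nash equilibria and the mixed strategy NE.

Pure NE: (New, New) and (Old, Old); Mixed NE: p = 0.6875, q = 0.6875

Work:
Check pure NE:
(New, New): (16, 16) - no unilateral deviation beneficial
(Old, Old): (11, 11) - no unilateral deviation beneficial
Mixed NE: P1 plays New with p = 0.6875, P2 plays New with q = 0.6875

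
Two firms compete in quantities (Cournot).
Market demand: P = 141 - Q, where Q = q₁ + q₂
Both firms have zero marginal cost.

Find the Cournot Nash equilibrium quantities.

q₁* = q₂* = 47.0; P* = 47.0

Work:
Profit: π_i = P·q_i = (a - q_i - q_j)·q_i
FOC: ∂π_i/∂q_i = a - 2q_i - q_j = 0
Reaction function: q_i = (141 - q_j)/2
Symmetry: q* = 141/3 = 47.0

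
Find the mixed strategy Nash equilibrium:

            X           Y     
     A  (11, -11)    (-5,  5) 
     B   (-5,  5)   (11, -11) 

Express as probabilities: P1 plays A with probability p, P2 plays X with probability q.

p = 0.5, q = 0.5

Work:
Find probabilities that make opponent indifferent:
P2 chooses q to make P1 indifferent between A and B
P1 chooses p to make P2 indifferent between X and Y
Mixed NE: P1 plays (A: 0.5, B: 0.5), P2 plays (X: 0.5, Y: 0.5)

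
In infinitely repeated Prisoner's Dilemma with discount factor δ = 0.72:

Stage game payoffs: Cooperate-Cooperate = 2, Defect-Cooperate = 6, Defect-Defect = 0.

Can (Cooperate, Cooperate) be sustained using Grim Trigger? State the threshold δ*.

δ* = 0.6667; since δ = 0.72 ≥ 0.6667, cooperation can be sustained

Work:
For Grim Trigger:
Cooperate forever: 2/(1-δ)
Defect then punished: 6 + 0·δ/(1-δ)
Need: 2/(1-δ) ≥ 6 + 0·δ/(1-δ)
Solving: δ ≥ (T-R)/(T-P) = (6-2)/(6-0) = 0.6667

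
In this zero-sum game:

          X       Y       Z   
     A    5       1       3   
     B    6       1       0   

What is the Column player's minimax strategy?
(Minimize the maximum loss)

Column should play Y, value = 1

Work:
Column player minimizes Row's maximum payoff:
Column X: max payoff to Row = 6
Column Y: max payoff to Row = 1
Column Z: max payoff to Row = 3
Minimum is 1, achieved by column Y.
Minimax strategy: Y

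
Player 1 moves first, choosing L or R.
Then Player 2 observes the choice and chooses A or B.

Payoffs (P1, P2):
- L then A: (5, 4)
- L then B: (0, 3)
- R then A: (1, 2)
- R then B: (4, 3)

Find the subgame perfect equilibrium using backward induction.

P1 plays L, P2 plays A after L and B after R; Payoff (5, 4)

Work:
Backward induction:
After L: P2 chooses A → P1 gets 5
After R: P2 chooses B → P1 gets 4
P1 chooses L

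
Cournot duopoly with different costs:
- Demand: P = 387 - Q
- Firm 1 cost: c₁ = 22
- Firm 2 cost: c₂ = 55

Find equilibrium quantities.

q₁* = 132.67, q₂* = 99.67

Work:
Reaction: q₁ = (387 - 22 - q₂)/2
Reaction: q₂ = (387 - 55 - q₁)/2
Solve simultaneously:
q₁* = (387 - 2×22 + 55)/3 = 132.67
q₂* = (387 - 2×55 + 22)/3 = 99.67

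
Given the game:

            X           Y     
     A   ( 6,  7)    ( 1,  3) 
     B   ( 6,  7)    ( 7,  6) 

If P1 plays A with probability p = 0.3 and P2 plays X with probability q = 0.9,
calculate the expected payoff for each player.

E[P1] = 5.92, E[P2] = 6.81

Work:
E[P1] = p·q·π₁(A,X) + p·(1-q)·π₁(A,Y) + (1-p)·q·π₁(B,X) + (1-p)·(1-q)·π₁(B,Y)
= 0.3·0.9·6 + 0.3·0.1·1 + 0.7·0.9·6 + 0.7·0.1·7
= 5.92

E[P2] = 6.81 (similar calculation)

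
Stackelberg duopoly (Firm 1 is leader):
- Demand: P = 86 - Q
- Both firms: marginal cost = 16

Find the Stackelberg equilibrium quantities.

q₁* (leader) = 35.0, q₂* (follower) = 17.5

Work:
Follower's reaction: q₂ = (a - c - q₁)/2
Leader substitutes: π₁ = q₁·(a - q₁ - (a-c-q₁)/2 - c)
FOC: q₁* = (86 - 16)/2 = 35.00
Then: q₂* = (86 - 16 - 35.0)/2 = 17.50
Leader has first-mover advantage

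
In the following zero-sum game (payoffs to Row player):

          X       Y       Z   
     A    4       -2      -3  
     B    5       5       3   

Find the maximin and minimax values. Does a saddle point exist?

Maximin = 3, Minimax = 3, Saddle: True

Work:
Row minimums: [-3, 3] → maximin = 3
Column maximums: [5, 5, 3] → minimax = 3
Saddle point exists! Game value = 3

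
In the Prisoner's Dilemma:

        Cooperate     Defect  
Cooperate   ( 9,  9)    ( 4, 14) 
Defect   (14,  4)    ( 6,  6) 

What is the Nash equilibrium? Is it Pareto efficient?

(Defect, Defect) is NE; not Pareto efficient

Work:
Defect dominates Cooperate for both players:
If P2 cooperates: Defect (14) > Cooperate (9)
If P2 defects: Defect (6) > Cooperate (4)
NE: (Defect, Defect) with payoff (6, 6)
But (Cooperate, Cooperate) = (9, 9) Pareto dominates (6, 6)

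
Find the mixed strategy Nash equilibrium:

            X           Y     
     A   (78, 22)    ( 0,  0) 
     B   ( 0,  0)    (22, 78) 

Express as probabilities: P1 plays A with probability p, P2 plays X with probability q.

p = 0.78, q = 0.22

Work:
Find probabilities that make opponent indifferent:
P2 chooses q to make P1 indifferent between A and B
P1 chooses p to make P2 indifferent between X and Y
Mixed NE: P1 plays (A: 0.78, B: 0.22), P2 plays (X: 0.22, Y: 0.78)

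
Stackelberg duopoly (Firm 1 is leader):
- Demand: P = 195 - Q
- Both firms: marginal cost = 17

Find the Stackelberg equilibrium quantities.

q₁* (leader) = 89.0, q₂* (follower) = 44.5

Work:
Follower's reaction: q₂ = (a - c - q₁)/2
Leader substitutes: π₁ = q₁·(a - q₁ - (a-c-q₁)/2 - c)
FOC: q₁* = (195 - 17)/2 = 89.00
Then: q₂* = (195 - 17 - 89.0)/2 = 44.50
Leader has first-mover advantage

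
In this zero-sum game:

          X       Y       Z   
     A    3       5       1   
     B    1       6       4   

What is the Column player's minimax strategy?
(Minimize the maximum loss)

Column should play X, value = 3

Work:
Column player minimizes Row's maximum payoff:
Column X: max payoff to Row = 3
Column Y: max payoff to Row = 6
Column Z: max payoff to Row = 4
Minimum is 3, achieved by column X.
Minimax strategy: X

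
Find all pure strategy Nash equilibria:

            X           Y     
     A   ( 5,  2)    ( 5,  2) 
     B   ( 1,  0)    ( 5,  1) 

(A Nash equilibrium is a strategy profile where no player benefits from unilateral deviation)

Nash equilibrium: (A, X), (A, Y), (B, Y)

Work:
Best responses:
  P1 vs X: payoffs [5, 1] → best response A (payoff 5)
  P1 vs Y: payoffs [5, 5] → best response A/B (payoff 5)
  P2 vs A: payoffs [2, 2] → best response X/Y (payoff 2)
  P2 vs B: payoffs [0, 1] → best response Y (payoff 1)
Mutual best responses: (A,X), (A,Y), (B,Y) → Nash equilibria.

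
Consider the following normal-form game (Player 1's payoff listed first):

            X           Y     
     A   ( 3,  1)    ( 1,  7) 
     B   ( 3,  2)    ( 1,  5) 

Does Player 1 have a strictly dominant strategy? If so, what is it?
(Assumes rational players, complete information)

No strictly dominant strategy exists for Player 1

Work:
A strategy strictly dominates another if it gives a strictly higher payoff against every opponent action. Compare each pair of P1's strategies column-by-column:
  A vs B: [3 vs 3, 1 vs 1] → A does not strictly dominate B (column X: 3 ≤ 3)
  B vs A: [3 vs 3, 1 vs 1] → B does not strictly dominate A (column X: 3 ≤ 3)
No single strategy strictly dominates all others → no strictly dominant strategy.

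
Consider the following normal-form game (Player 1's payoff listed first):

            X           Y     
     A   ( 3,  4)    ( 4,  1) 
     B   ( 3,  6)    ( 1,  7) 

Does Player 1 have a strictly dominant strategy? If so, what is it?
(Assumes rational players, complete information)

No strictly dominant strategy exists for Player 1

Work:
A strategy strictly dominates another if it gives a strictly higher payoff against every opponent action. Compare each pair of P1's strategies column-by-column:
  A vs B: [3 vs 3, 4 vs 1] → A does not strictly dominate B (column X: 3 ≤ 3)
  B vs A: [3 vs 3, 1 vs 4] → B does not strictly dominate A (column X: 3 ≤ 3)
No single strategy strictly dominates all others → no strictly dominant strategy.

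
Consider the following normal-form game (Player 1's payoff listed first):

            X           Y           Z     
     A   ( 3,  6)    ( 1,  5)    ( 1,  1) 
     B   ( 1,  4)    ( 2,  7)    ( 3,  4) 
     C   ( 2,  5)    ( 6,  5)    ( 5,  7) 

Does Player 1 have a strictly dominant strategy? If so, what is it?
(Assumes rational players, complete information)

No strictly dominant strategy exists for Player 1

Work:
A strategy strictly dominates another if it gives a strictly higher payoff against every opponent action. Compare each pair of P1's strategies column-by-column:
  A vs B: [3 vs 1, 1 vs 2, 1 vs 3] → A does not strictly dominate B (column Y: 1 ≤ 2)
  A vs C: [3 vs 2, 1 vs 6, 1 vs 5] → A does not strictly dominate C (column Y: 1 ≤ 6)
  B vs A: [1 vs 3, 2 vs 1, 3 vs 1] → B does not strictly dominate A (column X: 1 ≤ 3)
  B vs C: [1 vs 2, 2 vs 6, 3 vs 5] → B does not strictly dominate C (column X: 1 ≤ 2)
  C vs A: [2 vs 3, 6 vs 1, 5 vs 1] → C does not strictly dominate A (column X: 2 ≤ 3)
  C vs B: [2 vs 1, 6 vs 2, 5 vs 3] → C strictly dominates B
No single strategy strictly dominates all others → no strictly dominant strategy.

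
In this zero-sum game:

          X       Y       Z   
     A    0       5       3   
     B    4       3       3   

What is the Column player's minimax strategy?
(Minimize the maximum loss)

Column should play Z, value = 3

Work:
Column player minimizes Row's maximum payoff:
Column X: max payoff to Row = 4
Column Y: max payoff to Row = 5
Column Z: max payoff to Row = 3
Minimum is 3, achieved by column Z.
Minimax strategy: Z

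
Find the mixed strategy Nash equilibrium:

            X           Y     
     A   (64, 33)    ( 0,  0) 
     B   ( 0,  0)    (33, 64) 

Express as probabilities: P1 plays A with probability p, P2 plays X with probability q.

p = 0.6598, q = 0.3402

Work:
Find probabilities that make opponent indifferent:
P2 chooses q to make P1 indifferent between A and B
P1 chooses p to make P2 indifferent between X and Y
Mixed NE: P1 plays (A: 0.6598, B: 0.3402), P2 plays (X: 0.3402, Y: 0.6598)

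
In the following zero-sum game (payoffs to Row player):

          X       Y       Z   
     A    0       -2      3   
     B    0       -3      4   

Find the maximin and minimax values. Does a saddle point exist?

Maximin = -2, Minimax = -2, Saddle: True

Work:
Row minimums: [-2, -3] → maximin = -2
Column maximums: [0, -2, 4] → minimax = -2
Saddle point exists! Game value = -2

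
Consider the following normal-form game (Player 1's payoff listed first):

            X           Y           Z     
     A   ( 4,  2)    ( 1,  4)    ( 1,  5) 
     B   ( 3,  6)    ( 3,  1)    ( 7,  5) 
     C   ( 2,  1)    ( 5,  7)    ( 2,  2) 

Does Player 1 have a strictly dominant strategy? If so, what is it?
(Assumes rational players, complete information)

No strictly dominant strategy exists for Player 1

Work:
A strategy strictly dominates another if it gives a strictly higher payoff against every opponent action. Compare each pair of P1's strategies column-by-column:
  A vs B: [4 vs 3, 1 vs 3, 1 vs 7] → A does not strictly dominate B (column Y: 1 ≤ 3)
  A vs C: [4 vs 2, 1 vs 5, 1 vs 2] → A does not strictly dominate C (column Y: 1 ≤ 5)
  B vs A: [3 vs 4, 3 vs 1, 7 vs 1] → B does not strictly dominate A (column X: 3 ≤ 4)
  B vs C: [3 vs 2, 3 vs 5, 7 vs 2] → B does not strictly dominate C (column Y: 3 ≤ 5)
  C vs A: [2 vs 4, 5 vs 1, 2 vs 1] → C does not strictly dominate A (column X: 2 ≤ 4)
  C vs B: [2 vs 3, 5 vs 3, 2 vs 7] → C does not strictly dominate B (column X: 2 ≤ 3)
No single strategy strictly dominates all others → no strictly dominant strategy.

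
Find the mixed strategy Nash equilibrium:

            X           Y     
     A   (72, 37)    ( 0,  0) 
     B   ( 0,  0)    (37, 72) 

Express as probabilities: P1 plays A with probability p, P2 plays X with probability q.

p = 0.6606, q = 0.3394

Work:
Find probabilities that make opponent indifferent:
P2 chooses q to make P1 indifferent between A and B
P1 chooses p to make P2 indifferent between X and Y
Mixed NE: P1 plays (A: 0.6606, B: 0.3394), P2 plays (X: 0.3394, Y: 0.6606)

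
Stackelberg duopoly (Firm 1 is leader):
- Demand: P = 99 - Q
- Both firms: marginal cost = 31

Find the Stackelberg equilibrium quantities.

q₁* (leader) = 34.0, q₂* (follower) = 17.0

Work:
Follower's reaction: q₂ = (a - c - q₁)/2
Leader substitutes: π₁ = q₁·(a - q₁ - (a-c-q₁)/2 - c)
FOC: q₁* = (99 - 31)/2 = 34.00
Then: q₂* = (99 - 31 - 34.0)/2 = 17.00
Leader has first-mover advantage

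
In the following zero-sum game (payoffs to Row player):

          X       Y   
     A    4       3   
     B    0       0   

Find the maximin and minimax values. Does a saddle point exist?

Maximin = 3, Minimax = 3, Saddle: True

Work:
Row minimums: [3, 0] → maximin = 3
Column maximums: [4, 3] → minimax = 3
Saddle point exists! Game value = 3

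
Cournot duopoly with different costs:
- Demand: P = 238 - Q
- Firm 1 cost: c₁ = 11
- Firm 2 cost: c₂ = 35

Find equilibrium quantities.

q₁* = 83.67, q₂* = 59.67

Work:
Reaction: q₁ = (238 - 11 - q₂)/2
Reaction: q₂ = (238 - 35 - q₁)/2
Solve simultaneously:
q₁* = (238 - 2×11 + 35)/3 = 83.67
q₂* = (238 - 2×35 + 11)/3 = 59.67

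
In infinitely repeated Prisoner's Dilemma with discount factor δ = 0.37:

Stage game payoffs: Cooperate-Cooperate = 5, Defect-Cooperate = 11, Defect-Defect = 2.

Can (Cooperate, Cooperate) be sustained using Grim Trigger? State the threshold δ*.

δ* = 0.6667; since δ = 0.37 < 0.6667, cooperation cannot be sustained

Work:
For Grim Trigger:
Cooperate forever: 5/(1-δ)
Defect then punished: 11 + 2·δ/(1-δ)
Need: 5/(1-δ) ≥ 11 + 2·δ/(1-δ)
Solving: δ ≥ (T-R)/(T-P) = (11-5)/(11-2) = 0.6667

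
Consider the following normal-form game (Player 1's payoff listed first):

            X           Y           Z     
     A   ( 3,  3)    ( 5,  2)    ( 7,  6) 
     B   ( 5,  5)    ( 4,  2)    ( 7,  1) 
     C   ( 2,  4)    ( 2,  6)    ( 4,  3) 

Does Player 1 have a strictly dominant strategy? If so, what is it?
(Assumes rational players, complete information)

No strictly dominant strategy exists for Player 1

Work:
A strategy strictly dominates another if it gives a strictly higher payoff against every opponent action. Compare each pair of P1's strategies column-by-column:
  A vs B: [3 vs 5, 5 vs 4, 7 vs 7] → A does not strictly dominate B (column X: 3 ≤ 5)
  A vs C: [3 vs 2, 5 vs 2, 7 vs 4] → A strictly dominates C
  B vs A: [5 vs 3, 4 vs 5, 7 vs 7] → B does not strictly dominate A (column Y: 4 ≤ 5)
  B vs C: [5 vs 2, 4 vs 2, 7 vs 4] → B strictly dominates C
  C vs A: [2 vs 3, 2 vs 5, 4 vs 7] → C does not strictly dominate A (column X: 2 ≤ 3)
  C vs B: [2 vs 5, 2 vs 4, 4 vs 7] → C does not strictly dominate B (column X: 2 ≤ 5)
No single strategy strictly dominates all others → no strictly dominant strategy.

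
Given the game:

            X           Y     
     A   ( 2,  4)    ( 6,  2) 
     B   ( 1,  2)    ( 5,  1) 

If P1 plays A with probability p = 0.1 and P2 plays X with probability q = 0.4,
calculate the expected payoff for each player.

E[P1] = 3.5, E[P2] = 1.54

Work:
E[P1] = p·q·π₁(A,X) + p·(1-q)·π₁(A,Y) + (1-p)·q·π₁(B,X) + (1-p)·(1-q)·π₁(B,Y)
= 0.1·0.4·2 + 0.1·0.6·6 + 0.9·0.4·1 + 0.9·0.6·5
= 3.5

E[P2] = 1.54 (similar calculation)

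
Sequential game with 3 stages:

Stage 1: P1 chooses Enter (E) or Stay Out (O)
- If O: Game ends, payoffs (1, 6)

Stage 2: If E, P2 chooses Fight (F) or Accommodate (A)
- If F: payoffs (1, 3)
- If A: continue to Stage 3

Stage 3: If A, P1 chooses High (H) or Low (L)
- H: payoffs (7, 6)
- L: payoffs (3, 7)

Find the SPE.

SPE: (E, A, H); Outcome (7, 6)

Work:
Stage 3: P1 chooses H (7 vs 3)
Stage 2: P2: F->3, A->6 (anticipating H). Choose A
Stage 1: P1: O->1, E->7 (anticipating A, H). Choose E
SPE path: E -> A -> H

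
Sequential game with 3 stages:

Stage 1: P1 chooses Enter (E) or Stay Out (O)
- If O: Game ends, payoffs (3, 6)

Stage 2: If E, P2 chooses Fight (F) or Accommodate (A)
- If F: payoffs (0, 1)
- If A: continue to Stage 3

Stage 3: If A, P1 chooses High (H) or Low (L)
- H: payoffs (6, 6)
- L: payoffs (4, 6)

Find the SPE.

SPE: (E, A, H); Outcome (6, 6)

Work:
Stage 3: P1 chooses H (6 vs 4)
Stage 2: P2: F->1, A->6 (anticipating H). Choose A
Stage 1: P1: O->3, E->6 (anticipating A, H). Choose E
SPE path: E -> A -> H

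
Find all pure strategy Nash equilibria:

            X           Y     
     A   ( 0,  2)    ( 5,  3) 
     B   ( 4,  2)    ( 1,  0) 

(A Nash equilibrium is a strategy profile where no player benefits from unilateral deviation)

Nash equilibrium: (A, Y), (B, X)

Work:
Best responses:
  P1 vs X: payoffs [0, 4] → best response B (payoff 4)
  P1 vs Y: payoffs [5, 1] → best response A (payoff 5)
  P2 vs A: payoffs [2, 3] → best response Y (payoff 3)
  P2 vs B: payoffs [2, 0] → best response X (payoff 2)
Mutual best responses: (A,Y), (B,X) → Nash equilibria.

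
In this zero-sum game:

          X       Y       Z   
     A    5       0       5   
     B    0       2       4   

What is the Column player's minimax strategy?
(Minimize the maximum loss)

Column should play Y, value = 2

Work:
Column player minimizes Row's maximum payoff:
Column X: max payoff to Row = 5
Column Y: max payoff to Row = 2
Column Z: max payoff to Row = 5
Minimum is 2, achieved by column Y.
Minimax strategy: Y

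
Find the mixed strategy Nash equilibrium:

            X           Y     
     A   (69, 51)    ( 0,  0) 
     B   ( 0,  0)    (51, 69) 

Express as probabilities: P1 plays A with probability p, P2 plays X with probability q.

p = 0.575, q = 0.425

Work:
Find probabilities that make opponent indifferent:
P2 chooses q to make P1 indifferent between A and B
P1 chooses p to make P2 indifferent between X and Y
Mixed NE: P1 plays (A: 0.575, B: 0.425), P2 plays (X: 0.425, Y: 0.575)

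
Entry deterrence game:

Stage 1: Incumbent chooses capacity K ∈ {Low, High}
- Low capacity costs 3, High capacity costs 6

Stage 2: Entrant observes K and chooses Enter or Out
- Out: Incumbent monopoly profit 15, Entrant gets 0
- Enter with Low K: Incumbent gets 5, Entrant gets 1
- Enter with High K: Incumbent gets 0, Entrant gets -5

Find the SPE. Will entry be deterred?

SPE: (High, Enter|Low, Out|High); Entry deterred. Incumbent net profit = 9

Work:
After Low K: Entrant enters (1 > 0)
After High K: Entrant stays out (-5 < 0)
Incumbent: Low → 5−3=2, High → 15−6=9
Incumbent chooses High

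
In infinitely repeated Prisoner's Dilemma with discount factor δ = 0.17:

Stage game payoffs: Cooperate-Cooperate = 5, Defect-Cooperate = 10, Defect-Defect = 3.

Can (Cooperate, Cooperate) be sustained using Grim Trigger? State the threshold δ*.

δ* = 0.7143; since δ = 0.17 < 0.7143, cooperation cannot be sustained

Work:
For Grim Trigger:
Cooperate forever: 5/(1-δ)
Defect then punished: 10 + 3·δ/(1-δ)
Need: 5/(1-δ) ≥ 10 + 3·δ/(1-δ)
Solving: δ ≥ (T-R)/(T-P) = (10-5)/(10-3) = 0.7143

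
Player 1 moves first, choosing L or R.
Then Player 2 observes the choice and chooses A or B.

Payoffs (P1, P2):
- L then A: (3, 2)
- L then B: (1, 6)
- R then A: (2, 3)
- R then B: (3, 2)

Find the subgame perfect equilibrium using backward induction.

P1 plays R, P2 plays B after L and A after R; Payoff (2, 3)

Work:
Backward induction:
After L: P2 chooses B → P1 gets 1
After R: P2 chooses A → P1 gets 2
P1 chooses R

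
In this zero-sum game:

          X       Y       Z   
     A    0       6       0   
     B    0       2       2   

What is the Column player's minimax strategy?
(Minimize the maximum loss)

Column should play X, value = 0

Work:
Column player minimizes Row's maximum payoff:
Column X: max payoff to Row = 0
Column Y: max payoff to Row = 6
Column Z: max payoff to Row = 2
Minimum is 0, achieved by column X.
Minimax strategy: X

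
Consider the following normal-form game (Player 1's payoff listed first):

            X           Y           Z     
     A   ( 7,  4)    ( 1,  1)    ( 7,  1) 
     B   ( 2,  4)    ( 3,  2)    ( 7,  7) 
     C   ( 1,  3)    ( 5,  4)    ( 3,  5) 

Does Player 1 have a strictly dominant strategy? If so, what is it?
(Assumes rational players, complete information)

No strictly dominant strategy exists for Player 1

Work:
A strategy strictly dominates another if it gives a strictly higher payoff against every opponent action. Compare each pair of P1's strategies column-by-column:
  A vs B: [7 vs 2, 1 vs 3, 7 vs 7] → A does not strictly dominate B (column Y: 1 ≤ 3)
  A vs C: [7 vs 1, 1 vs 5, 7 vs 3] → A does not strictly dominate C (column Y: 1 ≤ 5)
  B vs A: [2 vs 7, 3 vs 1, 7 vs 7] → B does not strictly dominate A (column X: 2 ≤ 7)
  B vs C: [2 vs 1, 3 vs 5, 7 vs 3] → B does not strictly dominate C (column Y: 3 ≤ 5)
  C vs A: [1 vs 7, 5 vs 1, 3 vs 7] → C does not strictly dominate A (column X: 1 ≤ 7)
  C vs B: [1 vs 2, 5 vs 3, 3 vs 7] → C does not strictly dominate B (column X: 1 ≤ 2)
No single strategy strictly dominates all others → no strictly dominant strategy.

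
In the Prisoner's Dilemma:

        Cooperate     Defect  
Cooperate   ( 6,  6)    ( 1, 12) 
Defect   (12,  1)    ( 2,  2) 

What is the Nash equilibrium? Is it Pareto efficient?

(Defect, Defect) is NE; not Pareto efficient

Work:
Defect dominates Cooperate for both players:
If P2 cooperates: Defect (12) > Cooperate (6)
If P2 defects: Defect (2) > Cooperate (1)
NE: (Defect, Defect) with payoff (2, 2)
But (Cooperate, Cooperate) = (6, 6) Pareto dominates (2, 2)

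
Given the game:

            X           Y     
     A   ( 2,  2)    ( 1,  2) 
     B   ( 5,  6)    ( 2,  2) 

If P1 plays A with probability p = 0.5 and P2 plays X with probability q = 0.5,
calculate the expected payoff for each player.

E[P1] = 2.5, E[P2] = 3.0

Work:
E[P1] = p·q·π₁(A,X) + p·(1-q)·π₁(A,Y) + (1-p)·q·π₁(B,X) + (1-p)·(1-q)·π₁(B,Y)
= 0.5·0.5·2 + 0.5·0.5·1 + 0.5·0.5·5 + 0.5·0.5·2
= 2.5

E[P2] = 3.0 (similar calculation)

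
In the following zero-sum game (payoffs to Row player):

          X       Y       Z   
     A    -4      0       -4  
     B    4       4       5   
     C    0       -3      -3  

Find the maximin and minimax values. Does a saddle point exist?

Maximin = 4, Minimax = 4, Saddle: True

Work:
Row minimums: [-4, 4, -3] → maximin = 4
Column maximums: [4, 4, 5] → minimax = 4
Saddle point exists! Game value = 4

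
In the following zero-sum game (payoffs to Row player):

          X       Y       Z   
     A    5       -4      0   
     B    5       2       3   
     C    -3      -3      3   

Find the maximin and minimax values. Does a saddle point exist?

Maximin = 2, Minimax = 2, Saddle: True

Work:
Row minimums: [-4, 2, -3] → maximin = 2
Column maximums: [5, 2, 3] → minimax = 2
Saddle point exists! Game value = 2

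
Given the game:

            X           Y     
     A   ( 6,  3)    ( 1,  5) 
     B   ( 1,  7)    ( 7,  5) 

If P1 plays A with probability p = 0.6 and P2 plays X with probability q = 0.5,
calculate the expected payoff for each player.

E[P1] = 3.7, E[P2] = 4.8

Work:
E[P1] = p·q·π₁(A,X) + p·(1-q)·π₁(A,Y) + (1-p)·q·π₁(B,X) + (1-p)·(1-q)·π₁(B,Y)
= 0.6·0.5·6 + 0.6·0.5·1 + 0.4·0.5·1 + 0.4·0.5·7
= 3.7

E[P2] = 4.8 (similar calculation)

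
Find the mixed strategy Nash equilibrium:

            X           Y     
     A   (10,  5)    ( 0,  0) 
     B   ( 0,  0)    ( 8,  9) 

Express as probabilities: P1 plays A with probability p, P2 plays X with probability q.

p = 0.6429, q = 0.4444

Work:
Find probabilities that make opponent indifferent:
P2 chooses q to make P1 indifferent between A and B
P1 chooses p to make P2 indifferent between X and Y
Mixed NE: P1 plays (A: 0.6429, B: 0.3571), P2 plays (X: 0.4444, Y: 0.5556)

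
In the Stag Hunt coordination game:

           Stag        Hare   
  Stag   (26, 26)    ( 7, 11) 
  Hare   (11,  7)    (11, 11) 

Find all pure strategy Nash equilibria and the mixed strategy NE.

Pure NE: (Stag, Stag) and (Hare, Hare); Mixed NE: p = 0.2105, q = 0.2105

Work:
Check pure NE:
(Stag, Stag): (26, 26) - no unilateral deviation beneficial
(Hare, Hare): (11, 11) - no unilateral deviation beneficial
Mixed NE: P1 plays Stag with p = 0.2105, P2 plays Stag with q = 0.2105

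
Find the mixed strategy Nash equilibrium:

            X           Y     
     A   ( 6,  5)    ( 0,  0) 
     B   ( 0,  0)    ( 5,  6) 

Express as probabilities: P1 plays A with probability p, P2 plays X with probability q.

p = 0.5455, q = 0.4545

Work:
Find probabilities that make opponent indifferent:
P2 chooses q to make P1 indifferent between A and B
P1 chooses p to make P2 indifferent between X and Y
Mixed NE: P1 plays (A: 0.5455, B: 0.4545), P2 plays (X: 0.4545, Y: 0.5455)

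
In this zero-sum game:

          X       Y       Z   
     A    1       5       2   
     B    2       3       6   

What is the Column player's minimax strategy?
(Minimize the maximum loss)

Column should play X, value = 2

Work:
Column player minimizes Row's maximum payoff:
Column X: max payoff to Row = 2
Column Y: max payoff to Row = 5
Column Z: max payoff to Row = 6
Minimum is 2, achieved by column X.
Minimax strategy: X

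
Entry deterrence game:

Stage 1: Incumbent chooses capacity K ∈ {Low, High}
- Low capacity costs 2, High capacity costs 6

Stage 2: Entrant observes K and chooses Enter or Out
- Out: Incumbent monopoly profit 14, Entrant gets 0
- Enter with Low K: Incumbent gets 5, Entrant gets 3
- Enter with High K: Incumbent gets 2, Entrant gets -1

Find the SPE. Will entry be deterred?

SPE: (High, Enter|Low, Out|High); Entry deterred. Incumbent net profit = 8

Work:
After Low K: Entrant enters (3 > 0)
After High K: Entrant stays out (-1 < 0)
Incumbent: Low → 5−2=3, High → 14−6=8
Incumbent chooses High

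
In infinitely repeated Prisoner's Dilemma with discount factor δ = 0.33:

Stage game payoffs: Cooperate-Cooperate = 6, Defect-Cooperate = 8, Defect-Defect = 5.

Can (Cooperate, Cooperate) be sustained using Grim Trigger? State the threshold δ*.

δ* = 0.6667; since δ = 0.33 < 0.6667, cooperation cannot be sustained

Work:
For Grim Trigger:
Cooperate forever: 6/(1-δ)
Defect then punished: 8 + 5·δ/(1-δ)
Need: 6/(1-δ) ≥ 8 + 5·δ/(1-δ)
Solving: δ ≥ (T-R)/(T-P) = (8-6)/(8-5) = 0.6667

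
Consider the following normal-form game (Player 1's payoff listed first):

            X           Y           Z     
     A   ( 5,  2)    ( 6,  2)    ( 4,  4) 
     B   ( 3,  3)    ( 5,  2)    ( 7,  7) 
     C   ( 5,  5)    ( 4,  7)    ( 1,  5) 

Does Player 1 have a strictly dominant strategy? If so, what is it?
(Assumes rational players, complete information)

No strictly dominant strategy exists for Player 1

Work:
A strategy strictly dominates another if it gives a strictly higher payoff against every opponent action. Compare each pair of P1's strategies column-by-column:
  A vs B: [5 vs 3, 6 vs 5, 4 vs 7] → A does not strictly dominate B (column Z: 4 ≤ 7)
  A vs C: [5 vs 5, 6 vs 4, 4 vs 1] → A does not strictly dominate C (column X: 5 ≤ 5)
  B vs A: [3 vs 5, 5 vs 6, 7 vs 4] → B does not strictly dominate A (column X: 3 ≤ 5)
  B vs C: [3 vs 5, 5 vs 4, 7 vs 1] → B does not strictly dominate C (column X: 3 ≤ 5)
  C vs A: [5 vs 5, 4 vs 6, 1 vs 4] → C does not strictly dominate A (column X: 5 ≤ 5)
  C vs B: [5 vs 3, 4 vs 5, 1 vs 7] → C does not strictly dominate B (column Y: 4 ≤ 5)
No single strategy strictly dominates all others → no strictly dominant strategy.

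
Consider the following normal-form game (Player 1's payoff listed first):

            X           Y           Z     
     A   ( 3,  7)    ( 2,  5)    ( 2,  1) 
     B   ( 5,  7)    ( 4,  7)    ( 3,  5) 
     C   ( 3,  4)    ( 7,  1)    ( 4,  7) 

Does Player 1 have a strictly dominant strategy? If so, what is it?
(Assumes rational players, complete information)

No strictly dominant strategy exists for Player 1

Work:
A strategy strictly dominates another if it gives a strictly higher payoff against every opponent action. Compare each pair of P1's strategies column-by-column:
  A vs B: [3 vs 5, 2 vs 4, 2 vs 3] → A does not strictly dominate B (column X: 3 ≤ 5)
  A vs C: [3 vs 3, 2 vs 7, 2 vs 4] → A does not strictly dominate C (column X: 3 ≤ 3)
  B vs A: [5 vs 3, 4 vs 2, 3 vs 2] → B strictly dominates A
  B vs C: [5 vs 3, 4 vs 7, 3 vs 4] → B does not strictly dominate C (column Y: 4 ≤ 7)
  C vs A: [3 vs 3, 7 vs 2, 4 vs 2] → C does not strictly dominate A (column X: 3 ≤ 3)
  C vs B: [3 vs 5, 7 vs 4, 4 vs 3] → C does not strictly dominate B (column X: 3 ≤ 5)
No single strategy strictly dominates all others → no strictly dominant strategy.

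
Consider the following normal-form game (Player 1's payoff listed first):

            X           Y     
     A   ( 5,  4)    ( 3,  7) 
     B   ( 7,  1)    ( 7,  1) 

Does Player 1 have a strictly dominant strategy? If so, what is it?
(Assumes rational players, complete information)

Yes, Player 1's strictly dominant strategy is B

Work:
A strategy strictly dominates another if it gives a strictly higher payoff against every opponent action. Compare each pair of P1's strategies column-by-column:
  A vs B: [5 vs 7, 3 vs 7] → A does not strictly dominate B (column X: 5 ≤ 7)
  B vs A: [7 vs 5, 7 vs 3] → B strictly dominates A
B strictly dominates every other strategy → strictly dominant.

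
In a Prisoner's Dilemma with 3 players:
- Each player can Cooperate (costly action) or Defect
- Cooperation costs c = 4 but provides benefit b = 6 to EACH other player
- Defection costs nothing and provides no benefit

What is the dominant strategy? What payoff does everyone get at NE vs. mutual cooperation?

Dominant: Defect; NE payoff = 0; Coop payoff = 8

Work:
Defect dominates (saves cost c = 4, benefit to others is external)
NE: All defect → everyone gets 0
If all cooperate: each receives (2)×6 - 4 = 8
Social dilemma: 8 > 0 but NE gives 0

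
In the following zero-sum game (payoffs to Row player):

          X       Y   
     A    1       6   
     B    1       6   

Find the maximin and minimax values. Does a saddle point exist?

Maximin = 1, Minimax = 1, Saddle: True

Work:
Row minimums: [1, 1] → maximin = 1
Column maximums: [1, 6] → minimax = 1
Saddle point exists! Game value = 1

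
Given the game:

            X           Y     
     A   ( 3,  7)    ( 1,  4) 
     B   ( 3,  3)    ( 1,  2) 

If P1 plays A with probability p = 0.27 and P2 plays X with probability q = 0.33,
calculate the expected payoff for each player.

E[P1] = 1.66, E[P2] = 3.0482

Work:
E[P1] = p·q·π₁(A,X) + p·(1-q)·π₁(A,Y) + (1-p)·q·π₁(B,X) + (1-p)·(1-q)·π₁(B,Y)
= 0.27·0.33·3 + 0.27·0.67·1 + 0.73·0.33·3 + 0.73·0.67·1
= 1.66

E[P2] = 3.0482 (similar calculation)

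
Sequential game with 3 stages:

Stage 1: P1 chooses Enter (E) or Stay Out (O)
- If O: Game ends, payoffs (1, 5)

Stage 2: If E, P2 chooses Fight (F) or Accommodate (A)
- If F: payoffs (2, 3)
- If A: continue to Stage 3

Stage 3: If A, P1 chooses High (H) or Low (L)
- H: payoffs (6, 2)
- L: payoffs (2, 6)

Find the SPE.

SPE: (E, F, H); Outcome (2, 3)

Work:
Stage 3: P1 chooses H (6 vs 2)
Stage 2: P2: F->3, A->2 (anticipating H). Choose F
Stage 1: P1: O->1, E->2 (anticipating F, H). Choose E
SPE path: E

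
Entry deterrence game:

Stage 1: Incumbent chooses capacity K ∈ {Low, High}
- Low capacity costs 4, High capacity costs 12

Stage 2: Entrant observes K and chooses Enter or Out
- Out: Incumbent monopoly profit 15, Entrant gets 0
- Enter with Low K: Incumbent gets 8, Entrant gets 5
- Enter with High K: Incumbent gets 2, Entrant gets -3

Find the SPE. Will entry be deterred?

SPE: (Low, Enter|Low, Out|High); Entry not deterred. Incumbent net profit = 4, Entrant gets 5

Work:
After Low K: Entrant enters (5 > 0)
After High K: Entrant stays out (-3 < 0)
Incumbent: Low → 8−4=4, High → 15−12=3
Incumbent chooses Low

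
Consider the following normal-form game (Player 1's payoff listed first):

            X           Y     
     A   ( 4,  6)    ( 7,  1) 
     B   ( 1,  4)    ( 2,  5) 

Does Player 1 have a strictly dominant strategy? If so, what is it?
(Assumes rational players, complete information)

Yes, Player 1's strictly dominant strategy is A

Work:
A strategy strictly dominates another if it gives a strictly higher payoff against every opponent action. Compare each pair of P1's strategies column-by-column:
  A vs B: [4 vs 1, 7 vs 2] → A strictly dominates B
  B vs A: [1 vs 4, 2 vs 7] → B does not strictly dominate A (column X: 1 ≤ 4)
A strictly dominates every other strategy → strictly dominant.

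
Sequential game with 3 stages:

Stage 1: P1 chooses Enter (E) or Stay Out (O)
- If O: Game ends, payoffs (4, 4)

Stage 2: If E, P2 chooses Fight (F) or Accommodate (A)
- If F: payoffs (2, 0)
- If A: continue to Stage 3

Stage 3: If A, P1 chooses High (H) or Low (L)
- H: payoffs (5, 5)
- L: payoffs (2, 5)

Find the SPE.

SPE: (E, A, H); Outcome (5, 5)

Work:
Stage 3: P1 chooses H (5 vs 2)
Stage 2: P2: F->0, A->5 (anticipating H). Choose A
Stage 1: P1: O->4, E->5 (anticipating A, H). Choose E
SPE path: E -> A -> H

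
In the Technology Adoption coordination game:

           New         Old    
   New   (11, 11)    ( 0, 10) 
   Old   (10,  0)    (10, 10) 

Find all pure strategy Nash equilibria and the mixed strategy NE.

Pure NE: (New, New) and (Old, Old); Mixed NE: p = 0.9091, q = 0.9091

Work:
Check pure NE:
(New, New): (11, 11) - no unilateral deviation beneficial
(Old, Old): (10, 10) - no unilateral deviation beneficial
Mixed NE: P1 plays New with p = 0.9091, P2 plays New with q = 0.9091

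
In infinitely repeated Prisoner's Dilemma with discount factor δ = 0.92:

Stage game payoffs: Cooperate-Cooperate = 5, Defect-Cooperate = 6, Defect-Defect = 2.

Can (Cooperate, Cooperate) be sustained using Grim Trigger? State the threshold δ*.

δ* = 0.25; since δ = 0.92 ≥ 0.25, cooperation can be sustained

Work:
For Grim Trigger:
Cooperate forever: 5/(1-δ)
Defect then punished: 6 + 2·δ/(1-δ)
Need: 5/(1-δ) ≥ 6 + 2·δ/(1-δ)
Solving: δ ≥ (T-R)/(T-P) = (6-5)/(6-2) = 0.25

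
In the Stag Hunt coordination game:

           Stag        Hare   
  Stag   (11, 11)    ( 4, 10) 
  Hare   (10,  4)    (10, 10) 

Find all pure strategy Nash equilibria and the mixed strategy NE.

Pure NE: (Stag, Stag) and (Hare, Hare); Mixed NE: p = 0.8571, q = 0.8571

Work:
Check pure NE:
(Stag, Stag): (11, 11) - no unilateral deviation beneficial
(Hare, Hare): (10, 10) - no unilateral deviation beneficial
Mixed NE: P1 plays Stag with p = 0.8571, P2 plays Stag with q = 0.8571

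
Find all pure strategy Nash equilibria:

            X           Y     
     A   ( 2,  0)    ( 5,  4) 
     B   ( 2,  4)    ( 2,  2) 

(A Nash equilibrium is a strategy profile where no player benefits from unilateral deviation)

Nash equilibrium: (A, Y), (B, X)

Work:
Best responses:
  P1 vs X: payoffs [2, 2] → best response A/B (payoff 2)
  P1 vs Y: payoffs [5, 2] → best response A (payoff 5)
  P2 vs A: payoffs [0, 4] → best response Y (payoff 4)
  P2 vs B: payoffs [4, 2] → best response X (payoff 4)
Mutual best responses: (A,Y), (B,X) → Nash equilibria.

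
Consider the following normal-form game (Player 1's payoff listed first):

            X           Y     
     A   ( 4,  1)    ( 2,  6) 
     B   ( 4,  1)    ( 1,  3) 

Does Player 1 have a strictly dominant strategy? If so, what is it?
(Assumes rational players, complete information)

No strictly dominant strategy exists for Player 1

Work:
A strategy strictly dominates another if it gives a strictly higher payoff against every opponent action. Compare each pair of P1's strategies column-by-column:
  A vs B: [4 vs 4, 2 vs 1] → A does not strictly dominate B (column X: 4 ≤ 4)
  B vs A: [4 vs 4, 1 vs 2] → B does not strictly dominate A (column X: 4 ≤ 4)
No single strategy strictly dominates all others → no strictly dominant strategy.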